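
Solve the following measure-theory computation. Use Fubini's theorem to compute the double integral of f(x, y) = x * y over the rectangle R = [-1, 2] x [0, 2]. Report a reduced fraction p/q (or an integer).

f(x, y) is a tensor product of a function of x and a function of y, and both factors are bounded continuous (hence Lebesgue integrable) on the rectangle, so Fubini's theorem applies:
  integral_R f d(m x m) = (integral_a1^b1 x dx) * (integral_a2^b2 y dy).
Inner integral in x: integral_{-1}^{2} x dx = (2^2 - (-1)^2)/2
  = 3/2.
Inner integral in y: integral_{0}^{2} y dy = (2^2 - 0^2)/2
  = 2.
Product: (3/2) * (2) = 3.

3


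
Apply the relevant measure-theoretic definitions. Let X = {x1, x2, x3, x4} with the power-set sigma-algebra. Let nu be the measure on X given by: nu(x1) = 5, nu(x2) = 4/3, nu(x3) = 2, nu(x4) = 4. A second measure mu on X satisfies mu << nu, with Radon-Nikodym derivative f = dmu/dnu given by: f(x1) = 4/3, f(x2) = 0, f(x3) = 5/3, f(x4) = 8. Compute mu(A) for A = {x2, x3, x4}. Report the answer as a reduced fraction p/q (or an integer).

By the defining property of the Radon-Nikodym derivative, for every measurable set A,
  mu(A) = integral_A f dnu.
Since nu is a discrete measure concentrated on the atoms of X, the integral over A reduces to the sum
  mu(A) = sum_{x in A} f(x) * nu({x}).
Computing each term:
  x2: f(x2) * nu(x2) = 0 * 4/3 = 0.
  x3: f(x3) * nu(x3) = 5/3 * 2 = 10/3.
  x4: f(x4) * nu(x4) = 8 * 4 = 32.
Summing: mu(A) = 0 + 10/3 + 32 = 106/3.

106/3


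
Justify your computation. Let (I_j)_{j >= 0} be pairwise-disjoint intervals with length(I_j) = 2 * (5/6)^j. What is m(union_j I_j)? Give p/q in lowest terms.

By countable additivity of the Lebesgue measure on pairwise disjoint measurable sets,
  m(union_{j >= 0} I_j) = sum_{j >= 0} m(I_j) = sum_{j >= 0} a * r^j,
  with a = 2 and r = 5/6.
Since 0 < r = 5/6 < 1, the geometric series converges:
  sum_{j >= 0} a * r^j = a / (1 - r).
  = 2 / (1 - 5/6)
  = 2 / (1/6)
  = 12.

12


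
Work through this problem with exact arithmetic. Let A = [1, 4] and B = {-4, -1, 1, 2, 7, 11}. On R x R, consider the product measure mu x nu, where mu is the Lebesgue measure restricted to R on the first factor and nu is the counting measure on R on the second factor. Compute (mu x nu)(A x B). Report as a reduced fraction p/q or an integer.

For a measurable rectangle A x B, the product measure satisfies
  (mu x nu)(A x B) = mu(A) * nu(B).
  mu(A) = 3.
  nu(B) = 6.
  (mu x nu)(A x B) = 3 * 6 = 18.

18


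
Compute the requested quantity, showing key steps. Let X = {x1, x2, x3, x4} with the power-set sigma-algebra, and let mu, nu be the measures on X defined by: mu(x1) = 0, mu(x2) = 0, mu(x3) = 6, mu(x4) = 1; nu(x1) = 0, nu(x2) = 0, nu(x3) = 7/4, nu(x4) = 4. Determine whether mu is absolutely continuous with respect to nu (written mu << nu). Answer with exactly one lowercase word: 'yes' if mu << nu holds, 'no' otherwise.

mu << nu means: every nu-null measurable set is also mu-null; equivalently, for every atom x, if nu({x}) = 0 then mu({x}) = 0.
Checking each atom:
  x1: nu = 0, mu = 0 -> consistent with mu << nu.
  x2: nu = 0, mu = 0 -> consistent with mu << nu.
  x3: nu = 7/4 > 0 -> no constraint.
  x4: nu = 4 > 0 -> no constraint.
No atom violates the condition. Therefore mu << nu.

yes


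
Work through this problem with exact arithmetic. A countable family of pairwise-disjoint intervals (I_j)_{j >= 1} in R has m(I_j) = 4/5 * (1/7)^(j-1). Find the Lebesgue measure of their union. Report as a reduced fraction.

By countable additivity of the Lebesgue measure on pairwise disjoint measurable sets,
  m(union_{j >= 1} I_j) = sum_{j >= 1} m(I_j) = sum_{j >= 1} a * r^(j-1),
  with a = 4/5 and r = 1/7.
Since 0 < r = 1/7 < 1, the geometric series converges:
  sum_{j >= 1} a * r^(j-1) = a / (1 - r).
  = 4/5 / (1 - 1/7)
  = 4/5 / (6/7)
  = 14/15.

14/15


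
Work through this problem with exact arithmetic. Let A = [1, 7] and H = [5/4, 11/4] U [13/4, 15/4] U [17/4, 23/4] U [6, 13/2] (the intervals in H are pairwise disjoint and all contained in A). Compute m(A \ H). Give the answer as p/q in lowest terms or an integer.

The ambient interval has length m(A) = 7 - 1 = 6.
Since the holes are disjoint and sit inside A, by finite additivity
  m(H) = sum_i (b_i - a_i), and m(A \ H) = m(A) - m(H).
Computing the hole measures:
  m(H_1) = 11/4 - 5/4 = 3/2.
  m(H_2) = 15/4 - 13/4 = 1/2.
  m(H_3) = 23/4 - 17/4 = 3/2.
  m(H_4) = 13/2 - 6 = 1/2.
Summed: m(H) = 3/2 + 1/2 + 3/2 + 1/2 = 4.
So m(A \ H) = 6 - 4 = 2.

2


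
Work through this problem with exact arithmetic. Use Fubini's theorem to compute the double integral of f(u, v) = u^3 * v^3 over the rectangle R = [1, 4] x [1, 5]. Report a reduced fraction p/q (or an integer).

f(u, v) is a tensor product of a function of u and a function of v, and both factors are bounded continuous (hence Lebesgue integrable) on the rectangle, so Fubini's theorem applies:
  integral_R f d(m x m) = (integral_a1^b1 u^3 du) * (integral_a2^b2 v^3 dv).
Inner integral in u: integral_{1}^{4} u^3 du = (4^4 - 1^4)/4
  = 255/4.
Inner integral in v: integral_{1}^{5} v^3 dv = (5^4 - 1^4)/4
  = 156.
Product: (255/4) * (156) = 9945.

9945


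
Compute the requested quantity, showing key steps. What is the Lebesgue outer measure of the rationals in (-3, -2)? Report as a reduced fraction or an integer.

E = Q cap (-3, -2) is a subset of Q, which is countable. Enumerate Q = {q_1, q_2, ...}; for any eps > 0, cover q_k by the open interval (q_k - eps/2^(k+1), q_k + eps/2^(k+1)), of length eps/2^k. The total cover length is sum_{k>=1} eps/2^k = eps. Hence m*(E) <= m*(Q) <= eps for every eps > 0, and since outer measure is non-negative, m*(E) = 0.

0


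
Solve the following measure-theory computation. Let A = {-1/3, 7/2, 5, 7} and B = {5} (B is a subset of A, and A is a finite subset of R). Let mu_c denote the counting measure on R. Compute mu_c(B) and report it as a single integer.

Counting measure assigns mu_c(E) = |E| (number of elements) when E is finite.
B has 1 element(s), so mu_c(B) = 1.

1


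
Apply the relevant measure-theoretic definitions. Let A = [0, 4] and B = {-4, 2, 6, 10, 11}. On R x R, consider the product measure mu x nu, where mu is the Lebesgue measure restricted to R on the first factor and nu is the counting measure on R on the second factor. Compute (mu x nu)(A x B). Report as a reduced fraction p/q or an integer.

For a measurable rectangle A x B, the product measure satisfies
  (mu x nu)(A x B) = mu(A) * nu(B).
  mu(A) = 4.
  nu(B) = 5.
  (mu x nu)(A x B) = 4 * 5 = 20.

20


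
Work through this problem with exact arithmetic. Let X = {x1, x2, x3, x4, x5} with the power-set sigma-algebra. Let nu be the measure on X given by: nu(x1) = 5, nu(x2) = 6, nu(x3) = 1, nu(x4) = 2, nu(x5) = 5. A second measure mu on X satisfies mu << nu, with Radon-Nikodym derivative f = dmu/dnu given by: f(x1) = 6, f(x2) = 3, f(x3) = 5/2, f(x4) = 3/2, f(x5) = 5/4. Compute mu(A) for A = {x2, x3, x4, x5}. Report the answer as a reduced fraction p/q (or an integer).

By the defining property of the Radon-Nikodym derivative, for every measurable set A,
  mu(A) = integral_A f dnu.
Since nu is a discrete measure concentrated on the atoms of X, the integral over A reduces to the sum
  mu(A) = sum_{x in A} f(x) * nu({x}).
Computing each term:
  x2: f(x2) * nu(x2) = 3 * 6 = 18.
  x3: f(x3) * nu(x3) = 5/2 * 1 = 5/2.
  x4: f(x4) * nu(x4) = 3/2 * 2 = 3.
  x5: f(x5) * nu(x5) = 5/4 * 5 = 25/4.
Summing: mu(A) = 18 + 5/2 + 3 + 25/4 = 119/4.

119/4


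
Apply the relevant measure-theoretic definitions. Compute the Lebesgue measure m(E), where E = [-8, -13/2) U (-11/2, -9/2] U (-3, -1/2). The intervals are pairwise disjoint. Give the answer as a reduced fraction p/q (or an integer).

For pairwise disjoint intervals, m(union_i I_i) = sum_i m(I_i),
and m is invariant under swapping open/closed endpoints (single points have measure 0).
So m(E) = sum_i (b_i - a_i).
  I_1 has length -13/2 - (-8) = 3/2.
  I_2 has length -9/2 - (-11/2) = 1.
  I_3 has length -1/2 - (-3) = 5/2.
Summing:
  m(E) = 3/2 + 1 + 5/2 = 5.

5


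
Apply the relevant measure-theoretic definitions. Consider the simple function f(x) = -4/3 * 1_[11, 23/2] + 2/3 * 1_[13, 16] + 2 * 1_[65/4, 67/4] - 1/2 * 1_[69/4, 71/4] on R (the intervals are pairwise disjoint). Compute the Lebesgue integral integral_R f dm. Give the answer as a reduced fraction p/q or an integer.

For a simple function f = sum_i c_i * 1_{A_i} with disjoint A_i,
  integral f dm = sum_i c_i * m(A_i).
Lengths of the A_i:
  m(A_1) = 23/2 - 11 = 1/2.
  m(A_2) = 16 - 13 = 3.
  m(A_3) = 67/4 - 65/4 = 1/2.
  m(A_4) = 71/4 - 69/4 = 1/2.
Contributions c_i * m(A_i):
  (-4/3) * (1/2) = -2/3.
  (2/3) * (3) = 2.
  (2) * (1/2) = 1.
  (-1/2) * (1/2) = -1/4.
Total: -2/3 + 2 + 1 - 1/4 = 25/12.

25/12


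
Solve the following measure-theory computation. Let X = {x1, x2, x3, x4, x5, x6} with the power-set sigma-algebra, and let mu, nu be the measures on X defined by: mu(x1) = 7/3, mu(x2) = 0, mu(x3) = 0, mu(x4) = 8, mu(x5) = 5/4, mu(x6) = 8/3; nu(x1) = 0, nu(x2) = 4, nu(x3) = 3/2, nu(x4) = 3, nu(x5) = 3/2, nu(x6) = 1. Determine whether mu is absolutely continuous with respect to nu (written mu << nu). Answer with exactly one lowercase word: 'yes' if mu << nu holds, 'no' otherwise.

mu << nu means: every nu-null measurable set is also mu-null; equivalently, for every atom x, if nu({x}) = 0 then mu({x}) = 0.
Checking each atom:
  x1: nu = 0, mu = 7/3 > 0 -> violates mu << nu.
  x2: nu = 4 > 0 -> no constraint.
  x3: nu = 3/2 > 0 -> no constraint.
  x4: nu = 3 > 0 -> no constraint.
  x5: nu = 3/2 > 0 -> no constraint.
  x6: nu = 1 > 0 -> no constraint.
The atom(s) x1 violate the condition (nu = 0 but mu > 0). Therefore mu is NOT absolutely continuous w.r.t. nu.

no


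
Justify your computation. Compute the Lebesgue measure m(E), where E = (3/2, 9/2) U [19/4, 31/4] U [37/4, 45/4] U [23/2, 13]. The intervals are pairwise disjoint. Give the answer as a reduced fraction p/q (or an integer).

For pairwise disjoint intervals, m(union_i I_i) = sum_i m(I_i),
and m is invariant under swapping open/closed endpoints (single points have measure 0).
So m(E) = sum_i (b_i - a_i).
  I_1 has length 9/2 - 3/2 = 3.
  I_2 has length 31/4 - 19/4 = 3.
  I_3 has length 45/4 - 37/4 = 2.
  I_4 has length 13 - 23/2 = 3/2.
Summing:
  m(E) = 3 + 3 + 2 + 3/2 = 19/2.

19/2


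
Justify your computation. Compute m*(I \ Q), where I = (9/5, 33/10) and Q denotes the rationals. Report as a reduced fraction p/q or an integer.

The interval I = (9/5, 33/10) has m(I) = 33/10 - 9/5 = 3/2 (endpoints are measure-zero, so open/closed/half-open agree). Write I = (I cap Q) u (I \ Q). The rationals in I are countable, so m*(I cap Q) = 0 (cover each rational by intervals whose total length is arbitrarily small). By countable subadditivity m*(I) <= m*(I cap Q) + m*(I \ Q), hence m*(I \ Q) >= m(I) = 3/2. The reverse inequality m*(I \ Q) <= m*(I) = 3/2 is trivial since (I \ Q) is a subset of I. Therefore m*(I \ Q) = 3/2.

3/2


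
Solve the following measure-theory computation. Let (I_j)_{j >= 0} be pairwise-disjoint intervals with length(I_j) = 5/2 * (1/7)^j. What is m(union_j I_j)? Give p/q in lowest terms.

By countable additivity of the Lebesgue measure on pairwise disjoint measurable sets,
  m(union_{j >= 0} I_j) = sum_{j >= 0} m(I_j) = sum_{j >= 0} a * r^j,
  with a = 5/2 and r = 1/7.
Since 0 < r = 1/7 < 1, the geometric series converges:
  sum_{j >= 0} a * r^j = a / (1 - r).
  = 5/2 / (1 - 1/7)
  = 5/2 / (6/7)
  = 35/12.

35/12


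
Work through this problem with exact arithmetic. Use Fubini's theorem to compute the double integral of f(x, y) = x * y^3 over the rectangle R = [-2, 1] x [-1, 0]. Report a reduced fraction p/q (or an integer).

f(x, y) is a tensor product of a function of x and a function of y, and both factors are bounded continuous (hence Lebesgue integrable) on the rectangle, so Fubini's theorem applies:
  integral_R f d(m x m) = (integral_a1^b1 x dx) * (integral_a2^b2 y^3 dy).
Inner integral in x: integral_{-2}^{1} x dx = (1^2 - (-2)^2)/2
  = -3/2.
Inner integral in y: integral_{-1}^{0} y^3 dy = (0^4 - (-1)^4)/4
  = -1/4.
Product: (-3/2) * (-1/4) = 3/8.

3/8


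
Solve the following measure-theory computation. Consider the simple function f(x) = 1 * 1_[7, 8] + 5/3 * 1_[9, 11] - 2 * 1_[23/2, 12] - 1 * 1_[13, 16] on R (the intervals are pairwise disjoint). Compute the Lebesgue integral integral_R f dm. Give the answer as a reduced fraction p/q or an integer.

For a simple function f = sum_i c_i * 1_{A_i} with disjoint A_i,
  integral f dm = sum_i c_i * m(A_i).
Lengths of the A_i:
  m(A_1) = 8 - 7 = 1.
  m(A_2) = 11 - 9 = 2.
  m(A_3) = 12 - 23/2 = 1/2.
  m(A_4) = 16 - 13 = 3.
Contributions c_i * m(A_i):
  (1) * (1) = 1.
  (5/3) * (2) = 10/3.
  (-2) * (1/2) = -1.
  (-1) * (3) = -3.
Total: 1 + 10/3 - 1 - 3 = 1/3.

1/3


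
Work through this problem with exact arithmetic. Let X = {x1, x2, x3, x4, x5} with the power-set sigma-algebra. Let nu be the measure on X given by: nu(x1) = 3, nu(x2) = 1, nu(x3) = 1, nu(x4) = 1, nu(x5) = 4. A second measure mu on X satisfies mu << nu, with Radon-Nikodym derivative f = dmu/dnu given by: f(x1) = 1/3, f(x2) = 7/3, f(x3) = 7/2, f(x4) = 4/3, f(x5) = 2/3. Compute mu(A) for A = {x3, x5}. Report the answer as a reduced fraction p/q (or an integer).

By the defining property of the Radon-Nikodym derivative, for every measurable set A,
  mu(A) = integral_A f dnu.
Since nu is a discrete measure concentrated on the atoms of X, the integral over A reduces to the sum
  mu(A) = sum_{x in A} f(x) * nu({x}).
Computing each term:
  x3: f(x3) * nu(x3) = 7/2 * 1 = 7/2.
  x5: f(x5) * nu(x5) = 2/3 * 4 = 8/3.
Summing: mu(A) = 7/2 + 8/3 = 37/6.

37/6


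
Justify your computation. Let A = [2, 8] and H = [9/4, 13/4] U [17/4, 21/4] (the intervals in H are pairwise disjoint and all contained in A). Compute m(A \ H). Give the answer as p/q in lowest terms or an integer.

The ambient interval has length m(A) = 8 - 2 = 6.
Since the holes are disjoint and sit inside A, by finite additivity
  m(H) = sum_i (b_i - a_i), and m(A \ H) = m(A) - m(H).
Computing the hole measures:
  m(H_1) = 13/4 - 9/4 = 1.
  m(H_2) = 21/4 - 17/4 = 1.
Summed: m(H) = 1 + 1 = 2.
So m(A \ H) = 6 - 2 = 4.

4


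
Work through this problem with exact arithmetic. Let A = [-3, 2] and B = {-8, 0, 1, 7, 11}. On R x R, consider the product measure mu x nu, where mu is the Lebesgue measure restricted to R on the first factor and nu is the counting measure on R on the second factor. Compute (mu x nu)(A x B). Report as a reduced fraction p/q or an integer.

For a measurable rectangle A x B, the product measure satisfies
  (mu x nu)(A x B) = mu(A) * nu(B).
  mu(A) = 5.
  nu(B) = 5.
  (mu x nu)(A x B) = 5 * 5 = 25.

25


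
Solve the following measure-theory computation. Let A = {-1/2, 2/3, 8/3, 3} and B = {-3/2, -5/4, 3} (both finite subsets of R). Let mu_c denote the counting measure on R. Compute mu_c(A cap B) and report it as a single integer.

Counting measure on a finite set equals cardinality. mu_c(A cap B) = |A cap B| (elements appearing in both).
Enumerating the elements of A that also lie in B gives 1 element(s).
So mu_c(A cap B) = 1.

1


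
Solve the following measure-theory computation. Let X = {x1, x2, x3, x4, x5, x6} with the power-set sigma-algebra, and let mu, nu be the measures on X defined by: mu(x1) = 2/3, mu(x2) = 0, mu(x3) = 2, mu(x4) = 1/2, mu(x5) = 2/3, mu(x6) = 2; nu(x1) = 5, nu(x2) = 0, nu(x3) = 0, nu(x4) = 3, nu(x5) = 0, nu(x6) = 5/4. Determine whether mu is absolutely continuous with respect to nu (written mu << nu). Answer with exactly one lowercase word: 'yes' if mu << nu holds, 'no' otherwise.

mu << nu means: every nu-null measurable set is also mu-null; equivalently, for every atom x, if nu({x}) = 0 then mu({x}) = 0.
Checking each atom:
  x1: nu = 5 > 0 -> no constraint.
  x2: nu = 0, mu = 0 -> consistent with mu << nu.
  x3: nu = 0, mu = 2 > 0 -> violates mu << nu.
  x4: nu = 3 > 0 -> no constraint.
  x5: nu = 0, mu = 2/3 > 0 -> violates mu << nu.
  x6: nu = 5/4 > 0 -> no constraint.
The atom(s) x3, x5 violate the condition (nu = 0 but mu > 0). Therefore mu is NOT absolutely continuous w.r.t. nu.

no


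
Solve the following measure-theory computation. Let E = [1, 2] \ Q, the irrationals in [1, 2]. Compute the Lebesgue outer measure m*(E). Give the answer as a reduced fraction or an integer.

The interval I = [1, 2] has m(I) = 2 - 1 = 1 (endpoints are measure-zero, so open/closed/half-open agree). Write I = (I cap Q) u (I \ Q). The rationals in I are countable, so m*(I cap Q) = 0 (cover each rational by intervals whose total length is arbitrarily small). By countable subadditivity m*(I) <= m*(I cap Q) + m*(I \ Q), hence m*(I \ Q) >= m(I) = 1. The reverse inequality m*(I \ Q) <= m*(I) = 1 is trivial since (I \ Q) is a subset of I. Therefore m*(I \ Q) = 1.

1


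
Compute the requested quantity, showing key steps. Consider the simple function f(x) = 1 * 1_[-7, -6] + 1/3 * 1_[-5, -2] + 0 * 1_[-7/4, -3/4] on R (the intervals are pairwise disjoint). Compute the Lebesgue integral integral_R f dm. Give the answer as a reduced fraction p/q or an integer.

For a simple function f = sum_i c_i * 1_{A_i} with disjoint A_i,
  integral f dm = sum_i c_i * m(A_i).
Lengths of the A_i:
  m(A_1) = -6 - (-7) = 1.
  m(A_2) = -2 - (-5) = 3.
  m(A_3) = -3/4 - (-7/4) = 1.
Contributions c_i * m(A_i):
  (1) * (1) = 1.
  (1/3) * (3) = 1.
  (0) * (1) = 0.
Total: 1 + 1 + 0 = 2.

2


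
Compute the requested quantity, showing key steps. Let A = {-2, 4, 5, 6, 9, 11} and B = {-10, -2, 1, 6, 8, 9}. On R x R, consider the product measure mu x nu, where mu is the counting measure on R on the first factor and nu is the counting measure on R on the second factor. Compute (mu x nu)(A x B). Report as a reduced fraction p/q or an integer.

For a measurable rectangle A x B, the product measure satisfies
  (mu x nu)(A x B) = mu(A) * nu(B).
  mu(A) = 6.
  nu(B) = 6.
  (mu x nu)(A x B) = 6 * 6 = 36.

36


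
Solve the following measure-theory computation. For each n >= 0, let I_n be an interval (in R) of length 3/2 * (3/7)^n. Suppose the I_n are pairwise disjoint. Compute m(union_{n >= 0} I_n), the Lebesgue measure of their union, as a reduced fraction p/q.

By countable additivity of the Lebesgue measure on pairwise disjoint measurable sets,
  m(union_{n >= 0} I_n) = sum_{n >= 0} m(I_n) = sum_{n >= 0} a * r^n,
  with a = 3/2 and r = 3/7.
Since 0 < r = 3/7 < 1, the geometric series converges:
  sum_{n >= 0} a * r^n = a / (1 - r).
  = 3/2 / (1 - 3/7)
  = 3/2 / (4/7)
  = 21/8.

21/8


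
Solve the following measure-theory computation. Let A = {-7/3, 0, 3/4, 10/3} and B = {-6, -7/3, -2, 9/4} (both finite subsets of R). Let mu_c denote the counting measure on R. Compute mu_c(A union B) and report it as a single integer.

Counting measure on a finite set equals cardinality. By inclusion-exclusion, |A union B| = |A| + |B| - |A cap B|.
|A| = 4, |B| = 4, |A cap B| = 1.
So mu_c(A union B) = 4 + 4 - 1 = 7.

7


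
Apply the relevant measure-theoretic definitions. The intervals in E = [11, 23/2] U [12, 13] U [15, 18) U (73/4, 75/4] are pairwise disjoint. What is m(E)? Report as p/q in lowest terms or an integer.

For pairwise disjoint intervals, m(union_i I_i) = sum_i m(I_i),
and m is invariant under swapping open/closed endpoints (single points have measure 0).
So m(E) = sum_i (b_i - a_i).
  I_1 has length 23/2 - 11 = 1/2.
  I_2 has length 13 - 12 = 1.
  I_3 has length 18 - 15 = 3.
  I_4 has length 75/4 - 73/4 = 1/2.
Summing:
  m(E) = 1/2 + 1 + 3 + 1/2 = 5.

5


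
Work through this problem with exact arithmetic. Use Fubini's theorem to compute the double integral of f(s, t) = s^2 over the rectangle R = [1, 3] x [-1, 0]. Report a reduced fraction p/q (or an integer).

f(s, t) is a tensor product of a function of s and a function of t, and both factors are bounded continuous (hence Lebesgue integrable) on the rectangle, so Fubini's theorem applies:
  integral_R f d(m x m) = (integral_a1^b1 s^2 ds) * (integral_a2^b2 1 dt).
Inner integral in s: integral_{1}^{3} s^2 ds = (3^3 - 1^3)/3
  = 26/3.
Inner integral in t: integral_{-1}^{0} 1 dt = (0^1 - (-1)^1)/1
  = 1.
Product: (26/3) * (1) = 26/3.

26/3


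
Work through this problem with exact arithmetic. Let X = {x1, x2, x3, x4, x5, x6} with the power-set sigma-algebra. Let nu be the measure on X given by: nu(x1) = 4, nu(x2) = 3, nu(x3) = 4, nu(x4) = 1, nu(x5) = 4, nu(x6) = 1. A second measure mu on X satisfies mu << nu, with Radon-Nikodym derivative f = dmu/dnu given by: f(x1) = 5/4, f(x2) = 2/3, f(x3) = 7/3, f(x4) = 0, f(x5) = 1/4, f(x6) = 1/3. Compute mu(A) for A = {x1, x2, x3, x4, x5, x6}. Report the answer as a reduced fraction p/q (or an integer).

By the defining property of the Radon-Nikodym derivative, for every measurable set A,
  mu(A) = integral_A f dnu.
Since nu is a discrete measure concentrated on the atoms of X, the integral over A reduces to the sum
  mu(A) = sum_{x in A} f(x) * nu({x}).
Computing each term:
  x1: f(x1) * nu(x1) = 5/4 * 4 = 5.
  x2: f(x2) * nu(x2) = 2/3 * 3 = 2.
  x3: f(x3) * nu(x3) = 7/3 * 4 = 28/3.
  x4: f(x4) * nu(x4) = 0 * 1 = 0.
  x5: f(x5) * nu(x5) = 1/4 * 4 = 1.
  x6: f(x6) * nu(x6) = 1/3 * 1 = 1/3.
Summing: mu(A) = 5 + 2 + 28/3 + 0 + 1 + 1/3 = 53/3.

53/3


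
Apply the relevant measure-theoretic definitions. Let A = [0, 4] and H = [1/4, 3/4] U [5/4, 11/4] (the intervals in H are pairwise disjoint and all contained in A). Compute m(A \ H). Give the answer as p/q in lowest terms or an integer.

The ambient interval has length m(A) = 4 - 0 = 4.
Since the holes are disjoint and sit inside A, by finite additivity
  m(H) = sum_i (b_i - a_i), and m(A \ H) = m(A) - m(H).
Computing the hole measures:
  m(H_1) = 3/4 - 1/4 = 1/2.
  m(H_2) = 11/4 - 5/4 = 3/2.
Summed: m(H) = 1/2 + 3/2 = 2.
So m(A \ H) = 4 - 2 = 2.

2


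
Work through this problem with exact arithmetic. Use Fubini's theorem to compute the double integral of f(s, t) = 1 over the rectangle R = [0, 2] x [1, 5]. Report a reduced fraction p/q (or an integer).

f(s, t) is a tensor product of a function of s and a function of t, and both factors are bounded continuous (hence Lebesgue integrable) on the rectangle, so Fubini's theorem applies:
  integral_R f d(m x m) = (integral_a1^b1 1 ds) * (integral_a2^b2 1 dt).
Inner integral in s: integral_{0}^{2} 1 ds = (2^1 - 0^1)/1
  = 2.
Inner integral in t: integral_{1}^{5} 1 dt = (5^1 - 1^1)/1
  = 4.
Product: (2) * (4) = 8.

8


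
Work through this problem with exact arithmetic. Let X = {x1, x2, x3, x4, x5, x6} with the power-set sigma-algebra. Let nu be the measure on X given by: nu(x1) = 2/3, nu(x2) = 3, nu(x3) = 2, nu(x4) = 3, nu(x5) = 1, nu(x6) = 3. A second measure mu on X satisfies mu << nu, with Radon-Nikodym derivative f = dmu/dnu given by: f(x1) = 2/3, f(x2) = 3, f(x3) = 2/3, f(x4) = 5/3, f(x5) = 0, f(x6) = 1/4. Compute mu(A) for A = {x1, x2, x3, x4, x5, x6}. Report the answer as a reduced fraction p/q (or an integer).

By the defining property of the Radon-Nikodym derivative, for every measurable set A,
  mu(A) = integral_A f dnu.
Since nu is a discrete measure concentrated on the atoms of X, the integral over A reduces to the sum
  mu(A) = sum_{x in A} f(x) * nu({x}).
Computing each term:
  x1: f(x1) * nu(x1) = 2/3 * 2/3 = 4/9.
  x2: f(x2) * nu(x2) = 3 * 3 = 9.
  x3: f(x3) * nu(x3) = 2/3 * 2 = 4/3.
  x4: f(x4) * nu(x4) = 5/3 * 3 = 5.
  x5: f(x5) * nu(x5) = 0 * 1 = 0.
  x6: f(x6) * nu(x6) = 1/4 * 3 = 3/4.
Summing: mu(A) = 4/9 + 9 + 4/3 + 5 + 0 + 3/4 = 595/36.

595/36


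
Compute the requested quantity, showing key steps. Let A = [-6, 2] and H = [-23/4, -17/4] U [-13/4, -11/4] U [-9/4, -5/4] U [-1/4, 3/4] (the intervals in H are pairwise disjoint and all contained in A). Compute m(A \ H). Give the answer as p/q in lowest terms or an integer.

The ambient interval has length m(A) = 2 - (-6) = 8.
Since the holes are disjoint and sit inside A, by finite additivity
  m(H) = sum_i (b_i - a_i), and m(A \ H) = m(A) - m(H).
Computing the hole measures:
  m(H_1) = -17/4 - (-23/4) = 3/2.
  m(H_2) = -11/4 - (-13/4) = 1/2.
  m(H_3) = -5/4 - (-9/4) = 1.
  m(H_4) = 3/4 - (-1/4) = 1.
Summed: m(H) = 3/2 + 1/2 + 1 + 1 = 4.
So m(A \ H) = 8 - 4 = 4.

4


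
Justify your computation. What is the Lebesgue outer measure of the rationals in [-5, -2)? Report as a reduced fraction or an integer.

Q cap [-5, -2) is countable; list its elements as q_1, q_2, ... . Fix eps > 0 and cover the k-th point by an interval of length eps * 2^(-k). The cover has total length eps * sum_{k>=1} 2^(-k) = eps, so by definition of outer measure m*(Q cap [-5, -2)) <= eps. Since eps was arbitrary and m* >= 0, the outer measure is 0.

0


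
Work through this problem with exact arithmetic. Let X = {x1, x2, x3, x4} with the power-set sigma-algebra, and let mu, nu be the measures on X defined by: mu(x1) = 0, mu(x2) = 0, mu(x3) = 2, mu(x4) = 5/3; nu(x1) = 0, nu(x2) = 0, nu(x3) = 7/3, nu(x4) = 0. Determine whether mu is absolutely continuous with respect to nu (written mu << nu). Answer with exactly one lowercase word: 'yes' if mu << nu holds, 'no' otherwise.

mu << nu means: every nu-null measurable set is also mu-null; equivalently, for every atom x, if nu({x}) = 0 then mu({x}) = 0.
Checking each atom:
  x1: nu = 0, mu = 0 -> consistent with mu << nu.
  x2: nu = 0, mu = 0 -> consistent with mu << nu.
  x3: nu = 7/3 > 0 -> no constraint.
  x4: nu = 0, mu = 5/3 > 0 -> violates mu << nu.
The atom(s) x4 violate the condition (nu = 0 but mu > 0). Therefore mu is NOT absolutely continuous w.r.t. nu.

no


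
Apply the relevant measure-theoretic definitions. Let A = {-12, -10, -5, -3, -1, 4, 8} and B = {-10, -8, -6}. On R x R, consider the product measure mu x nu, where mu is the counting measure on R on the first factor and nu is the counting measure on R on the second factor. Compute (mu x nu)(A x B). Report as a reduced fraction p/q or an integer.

For a measurable rectangle A x B, the product measure satisfies
  (mu x nu)(A x B) = mu(A) * nu(B).
  mu(A) = 7.
  nu(B) = 3.
  (mu x nu)(A x B) = 7 * 3 = 21.

21


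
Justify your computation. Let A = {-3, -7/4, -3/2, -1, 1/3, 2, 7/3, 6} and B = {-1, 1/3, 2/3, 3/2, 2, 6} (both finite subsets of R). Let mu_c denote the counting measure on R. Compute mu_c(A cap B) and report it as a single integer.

Counting measure on a finite set equals cardinality. mu_c(A cap B) = |A cap B| (elements appearing in both).
Enumerating the elements of A that also lie in B gives 4 element(s).
So mu_c(A cap B) = 4.

4


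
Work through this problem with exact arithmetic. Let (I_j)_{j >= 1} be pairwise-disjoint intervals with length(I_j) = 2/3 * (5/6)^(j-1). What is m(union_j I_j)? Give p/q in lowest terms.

By countable additivity of the Lebesgue measure on pairwise disjoint measurable sets,
  m(union_{j >= 1} I_j) = sum_{j >= 1} m(I_j) = sum_{j >= 1} a * r^(j-1),
  with a = 2/3 and r = 5/6.
Since 0 < r = 5/6 < 1, the geometric series converges:
  sum_{j >= 1} a * r^(j-1) = a / (1 - r).
  = 2/3 / (1 - 5/6)
  = 2/3 / (1/6)
  = 4.

4


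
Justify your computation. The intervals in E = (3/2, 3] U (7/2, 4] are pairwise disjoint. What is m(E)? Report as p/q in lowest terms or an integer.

For pairwise disjoint intervals, m(union_i I_i) = sum_i m(I_i),
and m is invariant under swapping open/closed endpoints (single points have measure 0).
So m(E) = sum_i (b_i - a_i).
  I_1 has length 3 - 3/2 = 3/2.
  I_2 has length 4 - 7/2 = 1/2.
Summing:
  m(E) = 3/2 + 1/2 = 2.

2


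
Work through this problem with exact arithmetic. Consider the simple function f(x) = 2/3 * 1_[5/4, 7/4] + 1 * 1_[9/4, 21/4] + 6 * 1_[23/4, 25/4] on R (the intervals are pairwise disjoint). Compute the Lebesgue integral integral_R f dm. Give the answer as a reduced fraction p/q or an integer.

For a simple function f = sum_i c_i * 1_{A_i} with disjoint A_i,
  integral f dm = sum_i c_i * m(A_i).
Lengths of the A_i:
  m(A_1) = 7/4 - 5/4 = 1/2.
  m(A_2) = 21/4 - 9/4 = 3.
  m(A_3) = 25/4 - 23/4 = 1/2.
Contributions c_i * m(A_i):
  (2/3) * (1/2) = 1/3.
  (1) * (3) = 3.
  (6) * (1/2) = 3.
Total: 1/3 + 3 + 3 = 19/3.

19/3


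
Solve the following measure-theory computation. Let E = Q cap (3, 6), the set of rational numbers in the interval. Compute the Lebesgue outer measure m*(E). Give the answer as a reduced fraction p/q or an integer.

Q cap (3, 6) is countable; list its elements as q_1, q_2, ... . Fix eps > 0 and cover the k-th point by an interval of length eps * 2^(-k). The cover has total length eps * sum_{k>=1} 2^(-k) = eps, so by definition of outer measure m*(Q cap (3, 6)) <= eps. Since eps was arbitrary and m* >= 0, the outer measure is 0.

0


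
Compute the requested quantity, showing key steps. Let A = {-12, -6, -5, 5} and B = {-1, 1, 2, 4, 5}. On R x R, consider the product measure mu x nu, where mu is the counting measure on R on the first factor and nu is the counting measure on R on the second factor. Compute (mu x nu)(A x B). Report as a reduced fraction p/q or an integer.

For a measurable rectangle A x B, the product measure satisfies
  (mu x nu)(A x B) = mu(A) * nu(B).
  mu(A) = 4.
  nu(B) = 5.
  (mu x nu)(A x B) = 4 * 5 = 20.

20


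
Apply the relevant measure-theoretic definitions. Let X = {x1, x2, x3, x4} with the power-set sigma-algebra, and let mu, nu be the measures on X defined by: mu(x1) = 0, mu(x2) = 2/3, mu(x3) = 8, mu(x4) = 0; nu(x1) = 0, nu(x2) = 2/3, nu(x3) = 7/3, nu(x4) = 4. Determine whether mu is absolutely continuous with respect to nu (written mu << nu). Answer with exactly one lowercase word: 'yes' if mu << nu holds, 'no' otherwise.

mu << nu means: every nu-null measurable set is also mu-null; equivalently, for every atom x, if nu({x}) = 0 then mu({x}) = 0.
Checking each atom:
  x1: nu = 0, mu = 0 -> consistent with mu << nu.
  x2: nu = 2/3 > 0 -> no constraint.
  x3: nu = 7/3 > 0 -> no constraint.
  x4: nu = 4 > 0 -> no constraint.
No atom violates the condition. Therefore mu << nu.

yes


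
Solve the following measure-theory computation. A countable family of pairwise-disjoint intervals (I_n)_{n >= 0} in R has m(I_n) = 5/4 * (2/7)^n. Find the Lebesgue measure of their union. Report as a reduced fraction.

By countable additivity of the Lebesgue measure on pairwise disjoint measurable sets,
  m(union_{n >= 0} I_n) = sum_{n >= 0} m(I_n) = sum_{n >= 0} a * r^n,
  with a = 5/4 and r = 2/7.
Since 0 < r = 2/7 < 1, the geometric series converges:
  sum_{n >= 0} a * r^n = a / (1 - r).
  = 5/4 / (1 - 2/7)
  = 5/4 / (5/7)
  = 7/4.

7/4


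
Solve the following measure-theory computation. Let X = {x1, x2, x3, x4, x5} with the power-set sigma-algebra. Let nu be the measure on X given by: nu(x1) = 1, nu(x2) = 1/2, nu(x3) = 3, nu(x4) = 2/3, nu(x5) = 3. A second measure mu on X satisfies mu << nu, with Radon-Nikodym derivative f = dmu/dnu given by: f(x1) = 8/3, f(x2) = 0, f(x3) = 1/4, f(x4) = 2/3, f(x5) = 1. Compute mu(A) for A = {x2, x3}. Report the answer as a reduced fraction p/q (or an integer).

By the defining property of the Radon-Nikodym derivative, for every measurable set A,
  mu(A) = integral_A f dnu.
Since nu is a discrete measure concentrated on the atoms of X, the integral over A reduces to the sum
  mu(A) = sum_{x in A} f(x) * nu({x}).
Computing each term:
  x2: f(x2) * nu(x2) = 0 * 1/2 = 0.
  x3: f(x3) * nu(x3) = 1/4 * 3 = 3/4.
Summing: mu(A) = 0 + 3/4 = 3/4.

3/4


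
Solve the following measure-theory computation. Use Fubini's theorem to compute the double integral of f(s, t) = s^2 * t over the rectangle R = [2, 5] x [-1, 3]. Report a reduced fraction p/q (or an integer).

f(s, t) is a tensor product of a function of s and a function of t, and both factors are bounded continuous (hence Lebesgue integrable) on the rectangle, so Fubini's theorem applies:
  integral_R f d(m x m) = (integral_a1^b1 s^2 ds) * (integral_a2^b2 t dt).
Inner integral in s: integral_{2}^{5} s^2 ds = (5^3 - 2^3)/3
  = 39.
Inner integral in t: integral_{-1}^{3} t dt = (3^2 - (-1)^2)/2
  = 4.
Product: (39) * (4) = 156.

156


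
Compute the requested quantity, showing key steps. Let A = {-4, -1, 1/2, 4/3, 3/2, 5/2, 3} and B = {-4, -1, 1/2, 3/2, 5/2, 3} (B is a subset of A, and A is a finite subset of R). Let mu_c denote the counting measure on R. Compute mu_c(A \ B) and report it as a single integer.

Counting measure assigns mu_c(E) = |E| (number of elements) when E is finite. For B subset A, A \ B is the set of elements of A not in B, so |A \ B| = |A| - |B|.
|A| = 7, |B| = 6, so mu_c(A \ B) = 7 - 6 = 1.

1


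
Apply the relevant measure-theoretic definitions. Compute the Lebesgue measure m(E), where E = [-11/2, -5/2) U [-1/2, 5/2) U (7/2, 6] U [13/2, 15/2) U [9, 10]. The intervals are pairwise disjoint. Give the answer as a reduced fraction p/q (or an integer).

For pairwise disjoint intervals, m(union_i I_i) = sum_i m(I_i),
and m is invariant under swapping open/closed endpoints (single points have measure 0).
So m(E) = sum_i (b_i - a_i).
  I_1 has length -5/2 - (-11/2) = 3.
  I_2 has length 5/2 - (-1/2) = 3.
  I_3 has length 6 - 7/2 = 5/2.
  I_4 has length 15/2 - 13/2 = 1.
  I_5 has length 10 - 9 = 1.
Summing:
  m(E) = 3 + 3 + 5/2 + 1 + 1 = 21/2.

21/2


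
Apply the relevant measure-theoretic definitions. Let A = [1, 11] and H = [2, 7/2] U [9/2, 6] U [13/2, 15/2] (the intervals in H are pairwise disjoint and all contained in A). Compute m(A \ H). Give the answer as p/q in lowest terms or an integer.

The ambient interval has length m(A) = 11 - 1 = 10.
Since the holes are disjoint and sit inside A, by finite additivity
  m(H) = sum_i (b_i - a_i), and m(A \ H) = m(A) - m(H).
Computing the hole measures:
  m(H_1) = 7/2 - 2 = 3/2.
  m(H_2) = 6 - 9/2 = 3/2.
  m(H_3) = 15/2 - 13/2 = 1.
Summed: m(H) = 3/2 + 3/2 + 1 = 4.
So m(A \ H) = 10 - 4 = 6.

6


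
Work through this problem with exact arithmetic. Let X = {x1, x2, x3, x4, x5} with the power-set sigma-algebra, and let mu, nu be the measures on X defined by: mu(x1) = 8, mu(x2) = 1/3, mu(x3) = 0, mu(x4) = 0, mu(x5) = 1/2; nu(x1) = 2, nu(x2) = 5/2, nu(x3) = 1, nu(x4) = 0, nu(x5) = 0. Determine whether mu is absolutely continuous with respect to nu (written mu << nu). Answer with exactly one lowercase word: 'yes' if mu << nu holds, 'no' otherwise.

mu << nu means: every nu-null measurable set is also mu-null; equivalently, for every atom x, if nu({x}) = 0 then mu({x}) = 0.
Checking each atom:
  x1: nu = 2 > 0 -> no constraint.
  x2: nu = 5/2 > 0 -> no constraint.
  x3: nu = 1 > 0 -> no constraint.
  x4: nu = 0, mu = 0 -> consistent with mu << nu.
  x5: nu = 0, mu = 1/2 > 0 -> violates mu << nu.
The atom(s) x5 violate the condition (nu = 0 but mu > 0). Therefore mu is NOT absolutely continuous w.r.t. nu.

no


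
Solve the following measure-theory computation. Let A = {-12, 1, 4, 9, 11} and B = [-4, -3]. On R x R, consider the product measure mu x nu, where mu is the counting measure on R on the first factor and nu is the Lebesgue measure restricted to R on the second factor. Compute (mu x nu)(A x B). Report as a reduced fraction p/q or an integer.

For a measurable rectangle A x B, the product measure satisfies
  (mu x nu)(A x B) = mu(A) * nu(B).
  mu(A) = 5.
  nu(B) = 1.
  (mu x nu)(A x B) = 5 * 1 = 5.

5


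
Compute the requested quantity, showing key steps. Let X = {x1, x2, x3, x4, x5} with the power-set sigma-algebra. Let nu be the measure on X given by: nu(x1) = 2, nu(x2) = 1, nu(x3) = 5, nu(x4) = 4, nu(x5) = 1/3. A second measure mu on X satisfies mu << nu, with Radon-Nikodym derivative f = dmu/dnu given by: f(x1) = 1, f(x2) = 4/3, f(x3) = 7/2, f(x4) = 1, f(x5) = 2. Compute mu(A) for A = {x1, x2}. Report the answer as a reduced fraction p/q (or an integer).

By the defining property of the Radon-Nikodym derivative, for every measurable set A,
  mu(A) = integral_A f dnu.
Since nu is a discrete measure concentrated on the atoms of X, the integral over A reduces to the sum
  mu(A) = sum_{x in A} f(x) * nu({x}).
Computing each term:
  x1: f(x1) * nu(x1) = 1 * 2 = 2.
  x2: f(x2) * nu(x2) = 4/3 * 1 = 4/3.
Summing: mu(A) = 2 + 4/3 = 10/3.

10/3


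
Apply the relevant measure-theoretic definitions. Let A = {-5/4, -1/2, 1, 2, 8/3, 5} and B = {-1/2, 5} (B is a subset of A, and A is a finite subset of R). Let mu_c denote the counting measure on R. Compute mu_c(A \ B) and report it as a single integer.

Counting measure assigns mu_c(E) = |E| (number of elements) when E is finite. For B subset A, A \ B is the set of elements of A not in B, so |A \ B| = |A| - |B|.
|A| = 6, |B| = 2, so mu_c(A \ B) = 6 - 2 = 4.

4


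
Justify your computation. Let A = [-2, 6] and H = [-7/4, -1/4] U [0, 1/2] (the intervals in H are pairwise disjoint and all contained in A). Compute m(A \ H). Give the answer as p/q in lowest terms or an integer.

The ambient interval has length m(A) = 6 - (-2) = 8.
Since the holes are disjoint and sit inside A, by finite additivity
  m(H) = sum_i (b_i - a_i), and m(A \ H) = m(A) - m(H).
Computing the hole measures:
  m(H_1) = -1/4 - (-7/4) = 3/2.
  m(H_2) = 1/2 - 0 = 1/2.
Summed: m(H) = 3/2 + 1/2 = 2.
So m(A \ H) = 8 - 2 = 6.

6


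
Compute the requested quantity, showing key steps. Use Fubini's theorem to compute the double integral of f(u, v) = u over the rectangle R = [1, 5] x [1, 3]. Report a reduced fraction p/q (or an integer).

f(u, v) is a tensor product of a function of u and a function of v, and both factors are bounded continuous (hence Lebesgue integrable) on the rectangle, so Fubini's theorem applies:
  integral_R f d(m x m) = (integral_a1^b1 u du) * (integral_a2^b2 1 dv).
Inner integral in u: integral_{1}^{5} u du = (5^2 - 1^2)/2
  = 12.
Inner integral in v: integral_{1}^{3} 1 dv = (3^1 - 1^1)/1
  = 2.
Product: (12) * (2) = 24.

24


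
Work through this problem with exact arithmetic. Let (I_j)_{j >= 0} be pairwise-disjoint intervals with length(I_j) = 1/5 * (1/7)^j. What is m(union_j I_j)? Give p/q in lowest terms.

By countable additivity of the Lebesgue measure on pairwise disjoint measurable sets,
  m(union_{j >= 0} I_j) = sum_{j >= 0} m(I_j) = sum_{j >= 0} a * r^j,
  with a = 1/5 and r = 1/7.
Since 0 < r = 1/7 < 1, the geometric series converges:
  sum_{j >= 0} a * r^j = a / (1 - r).
  = 1/5 / (1 - 1/7)
  = 1/5 / (6/7)
  = 7/30.

7/30


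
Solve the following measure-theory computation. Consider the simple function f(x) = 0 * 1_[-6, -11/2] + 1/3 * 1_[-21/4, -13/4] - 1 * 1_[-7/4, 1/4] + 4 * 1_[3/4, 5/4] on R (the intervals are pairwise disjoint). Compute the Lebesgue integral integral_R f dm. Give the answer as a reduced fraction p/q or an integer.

For a simple function f = sum_i c_i * 1_{A_i} with disjoint A_i,
  integral f dm = sum_i c_i * m(A_i).
Lengths of the A_i:
  m(A_1) = -11/2 - (-6) = 1/2.
  m(A_2) = -13/4 - (-21/4) = 2.
  m(A_3) = 1/4 - (-7/4) = 2.
  m(A_4) = 5/4 - 3/4 = 1/2.
Contributions c_i * m(A_i):
  (0) * (1/2) = 0.
  (1/3) * (2) = 2/3.
  (-1) * (2) = -2.
  (4) * (1/2) = 2.
Total: 0 + 2/3 - 2 + 2 = 2/3.

2/3


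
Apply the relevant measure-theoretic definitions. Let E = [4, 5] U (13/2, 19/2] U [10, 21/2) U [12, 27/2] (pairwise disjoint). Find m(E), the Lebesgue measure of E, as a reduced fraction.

For pairwise disjoint intervals, m(union_i I_i) = sum_i m(I_i),
and m is invariant under swapping open/closed endpoints (single points have measure 0).
So m(E) = sum_i (b_i - a_i).
  I_1 has length 5 - 4 = 1.
  I_2 has length 19/2 - 13/2 = 3.
  I_3 has length 21/2 - 10 = 1/2.
  I_4 has length 27/2 - 12 = 3/2.
Summing:
  m(E) = 1 + 3 + 1/2 + 3/2 = 6.

6


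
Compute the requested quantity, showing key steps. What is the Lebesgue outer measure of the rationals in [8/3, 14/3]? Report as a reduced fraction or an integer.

Q cap [8/3, 14/3] is countable; list its elements as q_1, q_2, ... . Fix eps > 0 and cover the k-th point by an interval of length eps * 2^(-k). The cover has total length eps * sum_{k>=1} 2^(-k) = eps, so by definition of outer measure m*(Q cap [8/3, 14/3]) <= eps. Since eps was arbitrary and m* >= 0, the outer measure is 0.

0


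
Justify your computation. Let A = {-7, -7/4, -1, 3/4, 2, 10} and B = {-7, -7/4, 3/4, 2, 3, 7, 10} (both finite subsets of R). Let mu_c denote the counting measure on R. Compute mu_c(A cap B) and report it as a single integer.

Counting measure on a finite set equals cardinality. mu_c(A cap B) = |A cap B| (elements appearing in both).
Enumerating the elements of A that also lie in B gives 5 element(s).
So mu_c(A cap B) = 5.

5
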